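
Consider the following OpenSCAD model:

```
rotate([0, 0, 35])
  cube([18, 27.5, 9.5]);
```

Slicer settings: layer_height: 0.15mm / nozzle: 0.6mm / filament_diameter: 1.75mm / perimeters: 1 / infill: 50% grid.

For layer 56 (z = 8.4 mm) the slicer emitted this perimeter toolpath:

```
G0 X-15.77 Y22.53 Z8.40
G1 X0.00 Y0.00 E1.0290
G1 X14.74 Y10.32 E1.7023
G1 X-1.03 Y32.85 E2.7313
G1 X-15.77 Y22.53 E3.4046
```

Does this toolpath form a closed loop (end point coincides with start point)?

yes

Start point (G0): (-15.77, 22.53). End point (last G1): the path returns to the start — closed.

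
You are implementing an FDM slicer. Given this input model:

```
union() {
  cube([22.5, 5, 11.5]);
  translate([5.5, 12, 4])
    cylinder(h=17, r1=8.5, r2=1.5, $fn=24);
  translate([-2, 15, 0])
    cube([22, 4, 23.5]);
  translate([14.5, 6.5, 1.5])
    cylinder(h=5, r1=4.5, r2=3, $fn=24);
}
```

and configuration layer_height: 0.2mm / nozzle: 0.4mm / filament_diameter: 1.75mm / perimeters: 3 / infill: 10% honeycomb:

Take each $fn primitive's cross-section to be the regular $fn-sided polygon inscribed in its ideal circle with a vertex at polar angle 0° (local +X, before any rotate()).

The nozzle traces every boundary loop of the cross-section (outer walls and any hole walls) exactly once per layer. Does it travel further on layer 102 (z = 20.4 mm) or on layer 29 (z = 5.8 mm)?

layer 29 (z = 5.8 mm)

Layer 102 (z = 20.4): the cube is not intersected at this z (z outside [0, 11.5]); the cone at (5.5, 12): at t=0.965 of its height the radius interpolates to r₁+(r₂−r₁)t = 1.747, giving a regular 24-gon of that circumradius (perimeter = 2·24·1.747·sin(180°/24) = 10.95 mm); the cube at (-2, 15) is present — its section is the full 22×4 rectangle (perimeter 52.00 mm); the cone at (14.5, 6.5) does not reach this height (z outside [1.5, 6.5]); Taking the union: the 2 present regions are separate (no shared area or edge), so areas and boundary lengths simply add and each stays a separate island — boundary = 62.95 mm. So its perimeter = 62.95 mm. Layer 29 (z = 5.8): the cube (footprint 22.5×5) is included at this height (perimeter 55.00 mm); the cone at (5.5, 12) (r1=8.5→r2=1.5) has section circumradius 7.759 here — a regular 24-gon (perimeter = 2·24·7.759·sin(180°/24) = 48.61 mm); the 22×4 cube at (-2, 15) contributes its full rectangle (perimeter 52.00 mm); the cone at (14.5, 6.5) contributes a regular 24-gon of circumradius 3.210 (interpolated between r1=4.5 and r2=3 at t=0.860) (perimeter = 2·24·3.210·sin(180°/24) = 20.11 mm); Taking the union: the regions partially overlap (shared area 55.78 mm²), so the edge portions inside another operand are dropped and the merged outline is re-measured after clipping — boundary (outer + 1 inner loop) = 113.13 mm. So its perimeter = 113.13 mm. Layer 29 is larger (113.13 vs 62.95 mm).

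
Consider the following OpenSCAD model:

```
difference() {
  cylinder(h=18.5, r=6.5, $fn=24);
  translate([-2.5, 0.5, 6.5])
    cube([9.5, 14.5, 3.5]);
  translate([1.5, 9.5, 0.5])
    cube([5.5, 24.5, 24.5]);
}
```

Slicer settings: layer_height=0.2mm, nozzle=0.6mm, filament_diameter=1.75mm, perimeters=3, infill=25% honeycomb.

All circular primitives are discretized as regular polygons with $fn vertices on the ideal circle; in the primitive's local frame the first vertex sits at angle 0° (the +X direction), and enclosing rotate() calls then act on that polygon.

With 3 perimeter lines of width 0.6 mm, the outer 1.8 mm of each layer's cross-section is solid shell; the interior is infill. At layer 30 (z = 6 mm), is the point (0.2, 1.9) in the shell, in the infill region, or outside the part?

At z = 6 mm: the r=6.5 cylinder gives a regular 24-gon of circumradius 6.5 (constant along its height); the cube at (-2.5, 0.5) does not reach this height (z outside [6.5, 10]); the cube at (1.5, 9.5) (footprint 5.5×24.5) is included at this height; After the difference (first − rest): starting from the r=6.5 cylinder, the 5.5×24.5 cube at (1.5, 9.5) misses the remaining region (no effect) — 1 connected region. Overall, the cross-section is a single solid region. The nearest boundary edge runs (0.00, 6.50)→(1.68, 6.28); distance from the point to it = 4.53 mm. The point is inside the cross-section and 4.53 mm from the nearest boundary — more than the 1.8 mm shell width (3 × 0.6), so it's in the infill interior.

infill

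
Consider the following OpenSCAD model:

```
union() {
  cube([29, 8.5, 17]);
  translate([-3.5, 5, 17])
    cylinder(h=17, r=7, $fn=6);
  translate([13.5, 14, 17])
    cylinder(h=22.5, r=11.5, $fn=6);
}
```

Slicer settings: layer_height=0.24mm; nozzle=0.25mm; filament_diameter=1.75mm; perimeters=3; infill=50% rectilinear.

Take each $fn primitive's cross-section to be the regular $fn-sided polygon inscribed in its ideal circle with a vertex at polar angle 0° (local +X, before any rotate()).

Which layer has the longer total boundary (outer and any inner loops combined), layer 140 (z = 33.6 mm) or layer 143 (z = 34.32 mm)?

Layer 140 (z = 33.6): the cube does not reach this height (z outside [0, 17]); the r=7 cylinder at (-3.5, 5) gives a regular 6-gon of circumradius 7 (constant along its height) (perimeter = 2·6·7.000·sin(180°/6) = 42.00 mm); the r=11.5 cylinder at (13.5, 14) contributes a regular 6-gon of circumradius 11.5 (perimeter = 2·6·11.500·sin(180°/6) = 69.00 mm); Taking the union: the 2 present regions are separate (no shared area or edge), so areas and boundary lengths simply add and each stays a separate island — boundary = 111.00 mm. So its perimeter = 111.00 mm. Layer 143 (z = 34.32): the cube is absent (z outside [0, 17]); the cylinder at (-3.5, 5) does not reach this height (z outside [17, 34]); the r=11.5 cylinder at (13.5, 14) contributes a regular 6-gon of circumradius 11.5 (perimeter = 2·6·11.500·sin(180°/6) = 69.00 mm); Taking the union: only the r=11.5 cylinder at (13.5, 14) is present, so the union is just that shape — boundary = 69.00 mm. So its perimeter = 69.00 mm. Layer 140 is larger (111.00 vs 69.00 mm).

layer 140 (z = 33.6 mm)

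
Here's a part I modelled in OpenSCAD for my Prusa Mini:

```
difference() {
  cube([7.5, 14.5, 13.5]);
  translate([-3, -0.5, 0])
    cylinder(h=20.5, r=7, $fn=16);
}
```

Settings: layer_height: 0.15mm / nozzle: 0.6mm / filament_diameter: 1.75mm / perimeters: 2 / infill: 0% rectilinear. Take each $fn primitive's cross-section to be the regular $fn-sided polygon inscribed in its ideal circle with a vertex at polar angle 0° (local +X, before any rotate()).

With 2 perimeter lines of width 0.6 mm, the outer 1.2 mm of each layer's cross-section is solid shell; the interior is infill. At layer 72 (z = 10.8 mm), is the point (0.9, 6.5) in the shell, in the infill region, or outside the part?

shell

At z = 10.8 mm: the cube is present — its section is the full 7.5×14.5 rectangle; the r=7 cylinder at (-3, -0.5) contributes a regular 16-gon of circumradius 7; Taking the first minus the rest: starting from the 7.5×14.5 cube, the r=7 cylinder at (-3, -0.5) partially overlaps it — only the 15.45 mm² overlap (of its 150.01 mm²) is removed, clipping the outline — 1 connected region. Overall, the cross-section is a single solid region. The nearest boundary edge runs (0.00, 5.75)→(0.00, 14.50); distance from the point to it = 0.90 mm. The point is inside the cross-section, 0.90 mm from the nearest boundary — within the 1.2 mm shell band (2 × 0.6).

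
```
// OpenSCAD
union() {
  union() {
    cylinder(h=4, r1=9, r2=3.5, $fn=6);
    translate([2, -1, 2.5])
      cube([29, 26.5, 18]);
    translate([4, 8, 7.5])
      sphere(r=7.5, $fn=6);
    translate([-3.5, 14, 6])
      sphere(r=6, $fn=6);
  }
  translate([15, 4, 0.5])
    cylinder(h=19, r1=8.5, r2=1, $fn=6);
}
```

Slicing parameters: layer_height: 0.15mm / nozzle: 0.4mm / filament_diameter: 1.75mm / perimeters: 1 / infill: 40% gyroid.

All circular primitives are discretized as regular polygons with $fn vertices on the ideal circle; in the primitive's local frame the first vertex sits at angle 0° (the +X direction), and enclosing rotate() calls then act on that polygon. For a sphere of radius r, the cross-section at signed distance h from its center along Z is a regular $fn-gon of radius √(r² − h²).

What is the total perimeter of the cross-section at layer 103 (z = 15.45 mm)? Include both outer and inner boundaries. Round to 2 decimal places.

111.00 mm

At z = 15.45 mm: the cone does not reach this height (z outside [0, 4]); the cube at (2, -1) is present — its section is the full 29×26.5 rectangle (perimeter 111.00 mm); the sphere at (4, 8) is not intersected at this z (|z−center|=7.950 > r=7.5); the sphere at (-3.5, 14) is absent (|z−center|=9.450 > r=6); Merging all regions: only the 29×26.5 cube at (2, -1) is present, so the union is just that shape — boundary = 111.00 mm; the cone at (15, 4) contributes a regular 6-gon of circumradius 2.599 (interpolated between r1=8.5 and r2=1 at t=0.787) (perimeter = 2·6·2.599·sin(180°/6) = 15.59 mm); Merging all regions: the cone at (15, 4) lies entirely inside that combined region, so the union is just that combined region — boundary = 111.00 mm. Overall, the cross-section is a single solid region. Total boundary length (outer) = 111.00 mm.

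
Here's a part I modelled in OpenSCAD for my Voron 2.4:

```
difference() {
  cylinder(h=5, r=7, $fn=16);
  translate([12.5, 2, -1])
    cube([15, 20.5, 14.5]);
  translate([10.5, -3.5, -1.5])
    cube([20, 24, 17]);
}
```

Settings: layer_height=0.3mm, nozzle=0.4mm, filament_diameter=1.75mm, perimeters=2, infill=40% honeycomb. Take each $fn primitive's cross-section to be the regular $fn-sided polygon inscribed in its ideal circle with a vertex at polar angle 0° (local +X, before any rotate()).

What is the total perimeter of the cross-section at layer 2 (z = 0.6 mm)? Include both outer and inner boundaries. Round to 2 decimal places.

At z = 0.6 mm: the cylinder: section is a regular 16-gon, circumradius r=7 (perimeter = 2·16·7.000·sin(180°/16) = 43.70 mm); the 15×20.5 cube at (12.5, 2) contributes its full rectangle (perimeter 71.00 mm); the cube at (10.5, -3.5) is present — its section is the full 20×24 rectangle (perimeter 88.00 mm); Subtracting the remaining from the first: starting from the r=7 cylinder, the 15×20.5 cube at (12.5, 2) misses the remaining region (no effect); the 20×24 cube at (10.5, -3.5) misses the remaining region (no effect) — boundary = 43.70 mm. Overall, the cross-section is a single solid region. Total boundary length (outer) = 43.70 mm.

43.70 mm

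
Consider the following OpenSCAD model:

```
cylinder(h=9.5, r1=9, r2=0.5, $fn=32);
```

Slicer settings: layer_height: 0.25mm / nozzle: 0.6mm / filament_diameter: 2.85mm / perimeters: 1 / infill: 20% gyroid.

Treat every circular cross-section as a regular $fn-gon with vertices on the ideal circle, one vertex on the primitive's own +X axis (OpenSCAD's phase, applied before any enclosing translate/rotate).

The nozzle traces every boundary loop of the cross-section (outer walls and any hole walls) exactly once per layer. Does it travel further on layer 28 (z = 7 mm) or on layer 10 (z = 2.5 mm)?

layer 10 (z = 2.5 mm)

Layer 28 (z = 7): the cone: at t=0.737 of its height the radius interpolates to r₁+(r₂−r₁)t = 2.737, giving a regular 32-gon of that circumradius (perimeter = 2·32·2.737·sin(180°/32) = 17.17 mm). So its perimeter = 17.17 mm. Layer 10 (z = 2.5): the cone contributes a regular 32-gon of circumradius 6.763 (interpolated between r1=9 and r2=0.5 at t=0.263) (perimeter = 2·32·6.763·sin(180°/32) = 42.43 mm). So its perimeter = 42.43 mm. Layer 10 is larger (42.43 vs 17.17 mm).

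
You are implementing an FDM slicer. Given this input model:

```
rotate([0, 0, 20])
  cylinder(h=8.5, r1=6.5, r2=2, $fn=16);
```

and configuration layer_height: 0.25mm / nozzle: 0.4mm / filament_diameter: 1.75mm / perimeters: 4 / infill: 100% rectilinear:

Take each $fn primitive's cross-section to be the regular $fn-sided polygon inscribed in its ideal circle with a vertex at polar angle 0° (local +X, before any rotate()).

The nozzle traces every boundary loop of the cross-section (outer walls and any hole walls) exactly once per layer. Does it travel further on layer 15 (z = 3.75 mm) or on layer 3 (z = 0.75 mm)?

layer 3 (z = 0.75 mm)

Layer 15 (z = 3.75): the cone contributes a regular 16-gon of circumradius 4.515 (interpolated between r1=6.5 and r2=2 at t=0.441) (perimeter = 2·16·4.515·sin(180°/16) = 28.18 mm); (rotated 20° about Z; rotation is an isometry so areas/perimeters/island counts are preserved). So its perimeter = 28.18 mm. Layer 3 (z = 0.75): the cone: at t=0.088 of its height the radius interpolates to r₁+(r₂−r₁)t = 6.103, giving a regular 16-gon of that circumradius (perimeter = 2·16·6.103·sin(180°/16) = 38.10 mm); (rotated 20° about Z; rotation is an isometry so areas/perimeters/island counts are preserved). So its perimeter = 38.10 mm. Layer 3 is larger (38.10 vs 28.18 mm).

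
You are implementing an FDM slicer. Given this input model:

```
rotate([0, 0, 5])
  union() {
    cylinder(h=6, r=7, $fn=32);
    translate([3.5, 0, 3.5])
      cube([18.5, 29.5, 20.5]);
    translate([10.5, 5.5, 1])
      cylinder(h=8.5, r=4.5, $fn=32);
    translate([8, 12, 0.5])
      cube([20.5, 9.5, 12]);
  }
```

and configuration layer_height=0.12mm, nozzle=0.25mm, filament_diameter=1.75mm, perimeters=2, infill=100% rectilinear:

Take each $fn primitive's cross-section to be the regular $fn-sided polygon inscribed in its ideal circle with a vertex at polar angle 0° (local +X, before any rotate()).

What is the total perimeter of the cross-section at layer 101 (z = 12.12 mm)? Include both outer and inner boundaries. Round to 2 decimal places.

109.00 mm

At z = 12.12 mm: the cylinder is absent (z outside [0, 6]); the 18.5×29.5 cube at (3.5, 0) contributes its full rectangle (perimeter 96.00 mm); the cylinder at (10.5, 5.5) is absent (z outside [1, 9.5]); the 20.5×9.5 cube at (8, 12) contributes its full rectangle (perimeter 60.00 mm); Taking the union: the regions partially overlap (shared area 133.00 mm²), so the edge portions inside another operand are dropped and the merged outline is re-measured after clipping — boundary = 109.00 mm; (rotated 5° about Z; rotation is an isometry so areas/perimeters/island counts are preserved). Overall, the cross-section is a single solid region. Total boundary length (outer) = 109.00 mm.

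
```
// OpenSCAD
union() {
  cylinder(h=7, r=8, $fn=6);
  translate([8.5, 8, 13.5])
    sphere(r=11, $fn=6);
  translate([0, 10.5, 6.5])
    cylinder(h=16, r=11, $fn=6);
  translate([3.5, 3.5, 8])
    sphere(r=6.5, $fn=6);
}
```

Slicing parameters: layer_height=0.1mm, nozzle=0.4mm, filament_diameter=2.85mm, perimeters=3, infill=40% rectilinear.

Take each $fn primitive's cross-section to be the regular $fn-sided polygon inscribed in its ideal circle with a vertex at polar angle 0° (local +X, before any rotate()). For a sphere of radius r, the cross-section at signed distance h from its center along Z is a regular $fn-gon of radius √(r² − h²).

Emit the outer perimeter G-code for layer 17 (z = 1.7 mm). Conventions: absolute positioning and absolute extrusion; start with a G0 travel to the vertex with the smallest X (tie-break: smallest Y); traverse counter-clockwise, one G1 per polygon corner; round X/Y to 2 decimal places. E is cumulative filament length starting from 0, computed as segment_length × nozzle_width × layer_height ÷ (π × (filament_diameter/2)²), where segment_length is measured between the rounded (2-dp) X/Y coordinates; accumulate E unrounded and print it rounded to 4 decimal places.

At z = 1.7 mm: the r=8 cylinder contributes a regular 6-gon of circumradius 8; the sphere at (8.5, 8) does not reach this height (|z−center|=11.800 > r=11); the cylinder at (0, 10.5) does not reach this height (z outside [6.5, 22.5]); the sphere at (3.5, 3.5): section is a regular 6-gon, circumradius = √(r²−h²) = √(6.5²−6.3²) = 1.600; Taking the union: the r=6.5 sphere at (3.5, 3.5) lies entirely inside the r=8 cylinder, so the union is just the r=8 cylinder — 1 connected region. The outline is a single polygon with 6 vertices. Extrusion per mm of travel: 0.4 × 0.1 / (π × 1.425²) = 0.006270. Accumulating E over each segment gives final E = 0.3010.

G0 X-8.00 Y0.00 Z1.70
G1 X-4.00 Y-6.93 E0.0502
G1 X4.00 Y-6.93 E0.1003
G1 X8.00 Y0.00 E0.1505
G1 X4.00 Y6.93 E0.2007
G1 X-4.00 Y6.93 E0.2508
G1 X-8.00 Y0.00 E0.3010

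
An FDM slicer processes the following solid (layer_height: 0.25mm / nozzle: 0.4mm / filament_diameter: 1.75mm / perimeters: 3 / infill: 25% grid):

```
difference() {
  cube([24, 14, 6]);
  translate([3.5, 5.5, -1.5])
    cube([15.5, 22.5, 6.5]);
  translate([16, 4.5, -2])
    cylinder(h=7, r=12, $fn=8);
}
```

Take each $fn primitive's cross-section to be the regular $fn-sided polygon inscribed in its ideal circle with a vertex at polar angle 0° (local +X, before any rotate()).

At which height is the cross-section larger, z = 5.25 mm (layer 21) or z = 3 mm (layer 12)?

Layer 21 (z = 5.25): the 24×14 cube contributes its full rectangle (area 336.00 mm²); the cube at (3.5, 5.5) does not reach this height (z outside [-1.5, 5]); the cylinder at (16, 4.5) is not intersected at this z (z outside [-2, 5]); Subtracting the remaining from the first: none of the subtracted shapes is present at this height, so the 24×14 cube is unchanged — area = 336.00 mm². So its area = 336.00 mm². Layer 12 (z = 3): the cube is present — its section is the full 24×14 rectangle (area 336.00 mm²); the cube at (3.5, 5.5) (footprint 15.5×22.5) is included at this height (area 348.75 mm²); the r=12 cylinder at (16, 4.5) gives a regular 8-gon of circumradius 12 (constant along its height) (area = (8/2)·12.000²·sin(360°/8) = 407.29 mm²); After the difference (first − rest): starting from the 24×14 cube (336.00 mm²), the 15.5×22.5 cube at (3.5, 5.5) partially overlaps it — only the 131.75 mm² overlap (of its 348.75 mm²) is removed, clipping the outline; the r=12 cylinder at (16, 4.5) partially overlaps it — only the 147.30 mm² overlap (of its 407.29 mm²) is removed, clipping the outline — area = 56.95 mm². So its area = 56.95 mm². Layer 21 is larger (336.00 vs 56.95 mm²).

layer 21 (z = 5.25 mm)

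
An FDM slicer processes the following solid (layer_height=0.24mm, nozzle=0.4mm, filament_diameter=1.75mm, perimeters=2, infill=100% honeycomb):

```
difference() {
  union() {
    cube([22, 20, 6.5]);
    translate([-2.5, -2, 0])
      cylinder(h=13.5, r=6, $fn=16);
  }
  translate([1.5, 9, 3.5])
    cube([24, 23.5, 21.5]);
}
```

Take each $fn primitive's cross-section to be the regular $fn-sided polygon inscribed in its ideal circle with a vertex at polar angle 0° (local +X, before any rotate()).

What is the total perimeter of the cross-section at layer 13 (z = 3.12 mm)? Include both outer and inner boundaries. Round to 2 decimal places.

At z = 3.12 mm: the 22×20 cube contributes its full rectangle (perimeter 84.00 mm); the cylinder at (-2.5, -2): section is a regular 16-gon, circumradius r=6 (perimeter = 2·16·6.000·sin(180°/16) = 37.46 mm); Combining (union): the regions partially overlap (shared area 6.58 mm²), so the edge portions inside another operand are dropped and the merged outline is re-measured after clipping — boundary = 110.21 mm; the cube at (1.5, 9) is absent (z outside [3.5, 25]); Subtracting the remaining from the first: none of the subtracted shapes is present at this height, so the result so far is unchanged — boundary = 110.21 mm. Overall, the cross-section is a single solid region. Total boundary length (outer) = 110.21 mm.

110.21 mm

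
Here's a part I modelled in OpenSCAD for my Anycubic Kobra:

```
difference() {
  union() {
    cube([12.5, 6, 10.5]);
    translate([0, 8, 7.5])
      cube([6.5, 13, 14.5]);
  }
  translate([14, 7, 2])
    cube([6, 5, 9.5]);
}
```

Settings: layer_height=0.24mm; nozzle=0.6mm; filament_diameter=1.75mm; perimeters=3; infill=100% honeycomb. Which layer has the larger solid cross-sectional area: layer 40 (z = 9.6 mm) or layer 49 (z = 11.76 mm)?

layer 40 (z = 9.6 mm)

Layer 40 (z = 9.6): the cube (footprint 12.5×6) is included at this height (area 75.00 mm²); the cube at (0, 8) (footprint 6.5×13) is included at this height (area 84.50 mm²); Merging all regions: the 2 present regions are separate (no shared area or edge), so areas and boundary lengths simply add and each stays a separate island — area = 159.50 mm²; the 6×5 cube at (14, 7) contributes its full rectangle (area 30.00 mm²); Subtracting the remaining from the first: starting from that combined region (159.50 mm²), the 6×5 cube at (14, 7) misses the remaining region (no effect) — area = 159.50 mm². So its area = 159.50 mm². Layer 49 (z = 11.76): the cube does not reach this height (z outside [0, 10.5]); the cube at (0, 8) (footprint 6.5×13) is included at this height (area 84.50 mm²); Combining (union): only the 6.5×13 cube at (0, 8) is present, so the union is just that shape — area = 84.50 mm²; the cube at (14, 7) does not reach this height (z outside [2, 11.5]); After the difference (first − rest): none of the subtracted shapes is present at this height, so the result so far is unchanged — area = 84.50 mm². So its area = 84.50 mm². Layer 40 is larger (159.50 vs 84.50 mm²).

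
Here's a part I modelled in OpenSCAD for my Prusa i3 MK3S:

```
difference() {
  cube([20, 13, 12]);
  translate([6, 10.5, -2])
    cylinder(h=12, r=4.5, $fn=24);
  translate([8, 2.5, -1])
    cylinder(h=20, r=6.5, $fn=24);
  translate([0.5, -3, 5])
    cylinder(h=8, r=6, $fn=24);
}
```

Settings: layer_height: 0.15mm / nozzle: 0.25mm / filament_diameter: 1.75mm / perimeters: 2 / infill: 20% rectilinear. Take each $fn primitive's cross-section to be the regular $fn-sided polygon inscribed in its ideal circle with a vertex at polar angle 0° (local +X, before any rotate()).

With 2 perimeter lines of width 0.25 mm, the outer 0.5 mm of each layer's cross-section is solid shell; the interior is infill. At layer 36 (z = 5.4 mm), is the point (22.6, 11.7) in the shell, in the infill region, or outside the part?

outside

At z = 5.4 mm: the 20×13 cube contributes its full rectangle; the cylinder at (6, 10.5): section is a regular 24-gon, circumradius r=4.5; the r=6.5 cylinder at (8, 2.5) contributes a regular 24-gon of circumradius 6.5; the r=6 cylinder at (0.5, -3) gives a regular 24-gon of circumradius 6 (constant along its height); Subtracting the remaining from the first: starting from the 20×13 cube, the r=4.5 cylinder at (6, 10.5) partially overlaps it — only the 52.60 mm² overlap (of its 62.89 mm²) is removed, clipping the outline; the r=6.5 cylinder at (8, 2.5) partially overlaps it — only the 84.15 mm² overlap (of its 131.22 mm²) is removed, clipping the outline; the r=6 cylinder at (0.5, -3) partially overlaps it — only the 4.93 mm² overlap (of its 111.81 mm²) is removed, clipping the outline — 2 connected regions. Overall, the cross-section has 2 separate islands. The nearest boundary edge runs (20.00, 13.00)→(20.00, 0.00); distance from the point to it = 2.60 mm. The point is not inside any of the regions above, so it lies outside the cross-section (2.60 mm from the nearest boundary).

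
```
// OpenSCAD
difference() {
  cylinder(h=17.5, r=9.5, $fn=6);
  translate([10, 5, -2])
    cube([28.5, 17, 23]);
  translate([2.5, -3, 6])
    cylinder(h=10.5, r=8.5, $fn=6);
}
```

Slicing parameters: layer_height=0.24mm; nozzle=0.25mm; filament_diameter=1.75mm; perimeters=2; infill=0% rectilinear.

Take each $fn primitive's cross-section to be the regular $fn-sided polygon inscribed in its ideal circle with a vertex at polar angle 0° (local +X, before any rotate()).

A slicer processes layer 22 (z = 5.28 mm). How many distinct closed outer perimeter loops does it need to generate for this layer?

1

At z = 5.28 mm: the cylinder: section is a regular 6-gon, circumradius r=9.5; the 28.5×17 cube at (10, 5) contributes its full rectangle; the cylinder at (2.5, -3) is not intersected at this z (z outside [6, 16.5]); After the difference (first − rest): starting from the r=9.5 cylinder, the 28.5×17 cube at (10, 5) misses the remaining region (no effect) — 1 connected region. The result has 1 disconnected region.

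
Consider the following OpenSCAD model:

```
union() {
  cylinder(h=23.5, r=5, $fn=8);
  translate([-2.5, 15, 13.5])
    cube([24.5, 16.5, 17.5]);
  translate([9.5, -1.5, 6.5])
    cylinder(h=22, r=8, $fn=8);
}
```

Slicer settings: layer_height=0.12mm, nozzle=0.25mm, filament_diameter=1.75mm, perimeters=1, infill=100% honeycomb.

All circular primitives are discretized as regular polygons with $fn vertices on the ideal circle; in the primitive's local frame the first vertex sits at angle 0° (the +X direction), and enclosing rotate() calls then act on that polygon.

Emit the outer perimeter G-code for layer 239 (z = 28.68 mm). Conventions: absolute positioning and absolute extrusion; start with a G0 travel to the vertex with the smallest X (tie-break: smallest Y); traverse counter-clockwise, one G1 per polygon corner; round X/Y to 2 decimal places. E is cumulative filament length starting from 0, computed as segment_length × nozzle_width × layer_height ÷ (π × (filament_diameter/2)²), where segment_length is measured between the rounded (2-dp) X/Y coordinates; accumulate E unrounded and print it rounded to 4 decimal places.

At z = 28.68 mm: the cylinder does not reach this height (z outside [0, 23.5]); the cube at (-2.5, 15) is present — its section is the full 24.5×16.5 rectangle; the cylinder at (9.5, -1.5) is not intersected at this z (z outside [6.5, 28.5]); Merging all regions: only the 24.5×16.5 cube at (-2.5, 15) is present, so the union is just that shape — 1 connected region. The outline is a single polygon with 4 vertices. Extrusion per mm of travel: 0.25 × 0.12 / (π × 0.875²) = 0.012473. Accumulating E over each segment gives final E = 1.0227.

G0 X-2.50 Y15.00 Z28.68
G1 X22.00 Y15.00 E0.3056
G1 X22.00 Y31.50 E0.5114
G1 X-2.50 Y31.50 E0.8170
G1 X-2.50 Y15.00 E1.0227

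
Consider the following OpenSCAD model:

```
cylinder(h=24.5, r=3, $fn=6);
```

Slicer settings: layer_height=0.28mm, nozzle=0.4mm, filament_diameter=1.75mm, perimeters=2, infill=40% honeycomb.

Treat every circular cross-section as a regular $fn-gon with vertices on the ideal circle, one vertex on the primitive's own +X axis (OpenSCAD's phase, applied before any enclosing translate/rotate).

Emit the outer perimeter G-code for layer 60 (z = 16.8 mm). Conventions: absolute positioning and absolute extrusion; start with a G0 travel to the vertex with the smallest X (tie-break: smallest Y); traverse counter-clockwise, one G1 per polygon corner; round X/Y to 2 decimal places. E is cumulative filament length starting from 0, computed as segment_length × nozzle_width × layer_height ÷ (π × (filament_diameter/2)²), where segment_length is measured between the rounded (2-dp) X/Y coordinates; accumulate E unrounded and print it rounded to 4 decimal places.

G0 X-3.00 Y0.00 Z16.80
G1 X-1.50 Y-2.60 E0.1398
G1 X1.50 Y-2.60 E0.2795
G1 X3.00 Y0.00 E0.4192
G1 X1.50 Y2.60 E0.5590
G1 X-1.50 Y2.60 E0.6987
G1 X-3.00 Y0.00 E0.8385

At z = 16.8 mm: the r=3 cylinder contributes a regular 6-gon of circumradius 3. The outline is a single polygon with 6 vertices. Extrusion per mm of travel: 0.4 × 0.28 / (π × 0.875²) = 0.046564. Accumulating E over each segment gives final E = 0.8385.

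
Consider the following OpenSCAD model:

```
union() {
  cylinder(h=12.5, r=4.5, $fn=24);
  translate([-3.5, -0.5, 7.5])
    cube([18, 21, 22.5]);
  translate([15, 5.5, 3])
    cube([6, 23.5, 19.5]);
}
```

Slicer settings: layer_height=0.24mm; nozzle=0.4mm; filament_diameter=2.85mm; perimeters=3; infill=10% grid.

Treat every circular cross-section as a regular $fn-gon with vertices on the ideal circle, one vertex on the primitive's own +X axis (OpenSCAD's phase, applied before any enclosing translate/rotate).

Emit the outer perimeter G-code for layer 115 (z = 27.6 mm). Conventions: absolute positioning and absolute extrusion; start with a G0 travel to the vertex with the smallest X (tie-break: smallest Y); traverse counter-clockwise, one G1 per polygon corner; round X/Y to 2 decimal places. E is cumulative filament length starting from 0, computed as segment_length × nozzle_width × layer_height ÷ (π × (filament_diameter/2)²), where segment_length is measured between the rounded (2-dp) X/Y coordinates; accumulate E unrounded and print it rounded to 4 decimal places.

At z = 27.6 mm: the cylinder is not intersected at this z (z outside [0, 12.5]); the 18×21 cube at (-3.5, -0.5) contributes its full rectangle; the cube at (15, 5.5) is not intersected at this z (z outside [3, 22.5]); Combining (union): only the 18×21 cube at (-3.5, -0.5) is present, so the union is just that shape — 1 connected region. The outline is a single polygon with 4 vertices. Extrusion per mm of travel: 0.4 × 0.24 / (π × 1.425²) = 0.015048. Accumulating E over each segment gives final E = 1.1738.

G0 X-3.50 Y-0.50 Z27.60
G1 X14.50 Y-0.50 E0.2709
G1 X14.50 Y20.50 E0.5869
G1 X-3.50 Y20.50 E0.8578
G1 X-3.50 Y-0.50 E1.1738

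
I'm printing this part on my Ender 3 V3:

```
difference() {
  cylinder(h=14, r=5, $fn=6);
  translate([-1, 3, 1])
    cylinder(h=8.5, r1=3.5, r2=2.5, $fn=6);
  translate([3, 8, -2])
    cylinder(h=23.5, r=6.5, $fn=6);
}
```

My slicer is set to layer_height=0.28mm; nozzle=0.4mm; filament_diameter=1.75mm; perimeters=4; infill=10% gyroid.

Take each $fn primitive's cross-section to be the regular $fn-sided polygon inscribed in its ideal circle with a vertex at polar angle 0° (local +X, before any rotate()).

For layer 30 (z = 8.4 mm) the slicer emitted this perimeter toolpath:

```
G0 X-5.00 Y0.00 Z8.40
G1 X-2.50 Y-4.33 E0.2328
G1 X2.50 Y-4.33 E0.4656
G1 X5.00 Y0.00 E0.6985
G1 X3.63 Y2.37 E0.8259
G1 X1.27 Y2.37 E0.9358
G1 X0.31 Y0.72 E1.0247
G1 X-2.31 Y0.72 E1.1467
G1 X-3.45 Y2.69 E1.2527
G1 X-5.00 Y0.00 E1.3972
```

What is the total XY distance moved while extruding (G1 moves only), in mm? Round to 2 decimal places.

30.01 mm

Sum the Euclidean lengths of each G1 segment: total = 30.01 mm.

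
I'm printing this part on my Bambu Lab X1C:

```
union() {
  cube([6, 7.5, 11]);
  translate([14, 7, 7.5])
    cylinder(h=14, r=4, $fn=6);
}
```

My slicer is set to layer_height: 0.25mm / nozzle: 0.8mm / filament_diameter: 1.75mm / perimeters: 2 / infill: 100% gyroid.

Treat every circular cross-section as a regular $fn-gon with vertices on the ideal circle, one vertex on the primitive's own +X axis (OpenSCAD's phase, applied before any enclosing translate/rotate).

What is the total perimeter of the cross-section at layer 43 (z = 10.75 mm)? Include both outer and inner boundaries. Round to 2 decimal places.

51.00 mm

At z = 10.75 mm: the 6×7.5 cube contributes its full rectangle (perimeter 27.00 mm); the cylinder at (14, 7): section is a regular 6-gon, circumradius r=4 (perimeter = 2·6·4.000·sin(180°/6) = 24.00 mm); Merging all regions: the 2 present regions are separate (no shared area or edge), so areas and boundary lengths simply add and each stays a separate island — boundary = 51.00 mm. Overall, the cross-section has 2 separate islands. Total boundary length (outer) = 51.00 mm.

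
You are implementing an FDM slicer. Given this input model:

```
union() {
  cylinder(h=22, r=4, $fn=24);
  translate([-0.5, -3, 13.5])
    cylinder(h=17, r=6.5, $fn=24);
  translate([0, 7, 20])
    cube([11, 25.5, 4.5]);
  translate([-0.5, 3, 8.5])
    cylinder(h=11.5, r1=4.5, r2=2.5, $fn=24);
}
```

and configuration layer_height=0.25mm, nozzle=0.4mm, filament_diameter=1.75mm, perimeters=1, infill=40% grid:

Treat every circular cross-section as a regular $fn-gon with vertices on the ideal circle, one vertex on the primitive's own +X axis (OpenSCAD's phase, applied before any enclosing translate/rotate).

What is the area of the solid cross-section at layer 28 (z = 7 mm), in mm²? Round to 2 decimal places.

At z = 7 mm: the r=4 cylinder contributes a regular 24-gon of circumradius 4 (area = (24/2)·4.000²·sin(360°/24) = 49.69 mm²); the cylinder at (-0.5, -3) is not intersected at this z (z outside [13.5, 30.5]); the cube at (0, 7) is not intersected at this z (z outside [20, 24.5]); the cone at (-0.5, 3) is not intersected at this z (z outside [8.5, 20]); Taking the union: only the r=4 cylinder is present, so the union is just that shape — area = 49.69 mm². Overall, the cross-section is a single solid region. Net area = 49.69 mm².

49.69 mm²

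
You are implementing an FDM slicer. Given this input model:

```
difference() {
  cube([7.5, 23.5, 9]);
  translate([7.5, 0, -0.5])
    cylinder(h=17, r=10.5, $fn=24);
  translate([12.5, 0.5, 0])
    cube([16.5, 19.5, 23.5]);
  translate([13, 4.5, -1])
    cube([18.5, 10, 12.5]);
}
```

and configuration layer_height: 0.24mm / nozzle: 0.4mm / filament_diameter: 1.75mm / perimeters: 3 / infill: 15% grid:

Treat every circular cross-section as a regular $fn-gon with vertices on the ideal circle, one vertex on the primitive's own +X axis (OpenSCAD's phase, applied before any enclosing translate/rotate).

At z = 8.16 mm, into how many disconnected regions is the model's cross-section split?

At z = 8.16 mm: the cube (footprint 7.5×23.5) is included at this height; the cylinder at (7.5, 0): section is a regular 24-gon, circumradius r=10.5; the 16.5×19.5 cube at (12.5, 0.5) contributes its full rectangle; the 18.5×10 cube at (13, 4.5) contributes its full rectangle; Taking the first minus the rest: starting from the 7.5×23.5 cube, the r=10.5 cylinder at (7.5, 0) partially overlaps it — only the 70.92 mm² overlap (of its 342.42 mm²) is removed, clipping the outline; the 16.5×19.5 cube at (12.5, 0.5) misses the remaining region (no effect); the 18.5×10 cube at (13, 4.5) misses the remaining region (no effect) — 1 connected region. The result has 1 disconnected region.

1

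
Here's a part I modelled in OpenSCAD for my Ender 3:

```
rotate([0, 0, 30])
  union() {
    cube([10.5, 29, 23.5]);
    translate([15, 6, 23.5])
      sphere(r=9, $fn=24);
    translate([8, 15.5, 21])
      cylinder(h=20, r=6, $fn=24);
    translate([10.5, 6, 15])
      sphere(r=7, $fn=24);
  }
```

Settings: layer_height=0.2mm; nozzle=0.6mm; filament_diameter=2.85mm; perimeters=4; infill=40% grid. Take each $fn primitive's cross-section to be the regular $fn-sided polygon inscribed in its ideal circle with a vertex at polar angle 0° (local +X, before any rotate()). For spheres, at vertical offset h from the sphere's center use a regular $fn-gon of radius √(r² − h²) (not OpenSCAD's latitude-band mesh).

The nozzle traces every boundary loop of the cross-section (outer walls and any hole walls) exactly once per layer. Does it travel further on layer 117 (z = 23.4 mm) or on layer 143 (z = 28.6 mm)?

layer 117 (z = 23.4 mm)

Layer 117 (z = 23.4): the cube (footprint 10.5×29) is included at this height (perimeter 79.00 mm); the r=9 sphere at (15, 6) contributes a regular 24-gon of circumradius √(9²−0.1²) = 8.999 (perimeter = 2·24·8.999·sin(180°/24) = 56.38 mm); the cylinder at (8, 15.5): section is a regular 24-gon, circumradius r=6 (perimeter = 2·24·6.000·sin(180°/24) = 37.59 mm); the sphere at (10.5, 6) is absent (|z−center|=8.400 > r=7); Taking the union: the regions partially overlap (shared area 141.37 mm²), so the edge portions inside another operand are dropped and the merged outline is re-measured after clipping — boundary = 100.20 mm; (rotated 30° about Z; rotation is an isometry so areas/perimeters/island counts are preserved). So its perimeter = 100.20 mm. Layer 143 (z = 28.6): the cube does not reach this height (z outside [0, 23.5]); the sphere at (15, 6): section is a regular 24-gon, circumradius = √(r²−h²) = √(9²−5.1²) = 7.416 (perimeter = 2·24·7.416·sin(180°/24) = 46.46 mm); the r=6 cylinder at (8, 15.5) gives a regular 24-gon of circumradius 6 (constant along its height) (perimeter = 2·24·6.000·sin(180°/24) = 37.59 mm); the sphere at (10.5, 6) is not intersected at this z (|z−center|=13.600 > r=7); Merging all regions: the regions partially overlap (shared area 6.42 mm²), so the edge portions inside another operand are dropped and the merged outline is re-measured after clipping — boundary = 71.16 mm; (whole slice rotated 30° about Z — lengths, areas and connectivity unchanged). So its perimeter = 71.16 mm. Layer 117 is larger (100.20 vs 71.16 mm).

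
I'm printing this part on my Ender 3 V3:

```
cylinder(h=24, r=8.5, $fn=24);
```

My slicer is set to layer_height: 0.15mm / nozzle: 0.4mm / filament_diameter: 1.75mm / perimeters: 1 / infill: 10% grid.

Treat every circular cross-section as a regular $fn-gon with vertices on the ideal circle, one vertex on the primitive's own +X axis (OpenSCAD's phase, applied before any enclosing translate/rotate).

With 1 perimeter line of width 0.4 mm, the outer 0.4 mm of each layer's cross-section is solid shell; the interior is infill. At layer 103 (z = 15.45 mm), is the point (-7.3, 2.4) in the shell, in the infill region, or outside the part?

infill

At z = 15.45 mm: the cylinder: section is a regular 24-gon, circumradius r=8.5. Overall, the cross-section is a single solid region. The nearest boundary edge runs (-7.36, 4.25)→(-8.21, 2.20); distance from the point to it = 0.76 mm. The point is inside the cross-section and 0.76 mm from the nearest boundary — more than the 0.4 mm shell width (1 × 0.4), so it's in the infill interior.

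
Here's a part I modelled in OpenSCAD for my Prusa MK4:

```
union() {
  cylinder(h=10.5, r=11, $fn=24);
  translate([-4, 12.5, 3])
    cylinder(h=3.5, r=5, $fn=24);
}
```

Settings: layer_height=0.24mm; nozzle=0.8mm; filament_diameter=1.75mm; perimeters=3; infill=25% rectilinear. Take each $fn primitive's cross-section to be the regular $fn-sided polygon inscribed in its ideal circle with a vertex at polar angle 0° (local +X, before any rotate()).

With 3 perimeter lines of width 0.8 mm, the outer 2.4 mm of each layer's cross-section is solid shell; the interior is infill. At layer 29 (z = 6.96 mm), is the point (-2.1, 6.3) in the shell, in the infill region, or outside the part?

At z = 6.96 mm: the r=11 cylinder gives a regular 24-gon of circumradius 11 (constant along its height); the cylinder at (-4, 12.5) does not reach this height (z outside [3, 6.5]); Taking the union: only the r=11 cylinder is present, so the union is just that shape — 1 connected region. Overall, the cross-section is a single solid region. The nearest boundary edge runs (-2.85, 10.63)→(-5.50, 9.53); distance from the point to it = 4.28 mm. The point is inside the cross-section and 4.28 mm from the nearest boundary — more than the 2.4 mm shell width (3 × 0.8), so it's in the infill interior.

infill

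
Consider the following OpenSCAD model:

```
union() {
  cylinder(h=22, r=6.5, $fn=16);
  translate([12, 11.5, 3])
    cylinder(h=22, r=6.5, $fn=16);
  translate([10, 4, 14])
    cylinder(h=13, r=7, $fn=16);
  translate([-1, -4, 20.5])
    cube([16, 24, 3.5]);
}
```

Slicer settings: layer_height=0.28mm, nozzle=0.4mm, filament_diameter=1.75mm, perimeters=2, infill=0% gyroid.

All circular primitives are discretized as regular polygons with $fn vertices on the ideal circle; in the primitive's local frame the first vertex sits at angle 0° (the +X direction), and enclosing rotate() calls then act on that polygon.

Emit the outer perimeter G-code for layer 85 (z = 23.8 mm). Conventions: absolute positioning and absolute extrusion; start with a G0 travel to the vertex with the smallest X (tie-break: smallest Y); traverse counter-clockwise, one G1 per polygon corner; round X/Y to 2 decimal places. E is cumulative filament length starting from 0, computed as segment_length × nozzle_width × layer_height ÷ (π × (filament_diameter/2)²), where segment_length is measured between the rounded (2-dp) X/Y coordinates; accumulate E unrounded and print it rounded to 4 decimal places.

At z = 23.8 mm: the cylinder does not reach this height (z outside [0, 22]); the r=6.5 cylinder at (12, 11.5) contributes a regular 16-gon of circumradius 6.5; the r=7 cylinder at (10, 4) gives a regular 16-gon of circumradius 7 (constant along its height); the 16×24 cube at (-1, -4) contributes its full rectangle; Combining (union): the regions partially overlap (shared area 241.39 mm²), so overlapping operands fuse into one piece — 1 connected region. The outline is a single polygon with 15 vertices. Extrusion per mm of travel: 0.4 × 0.28 / (π × 0.875²) = 0.046564. Accumulating E over each segment gives final E = 3.8413.

G0 X-1.00 Y-4.00 Z23.80
G1 X15.00 Y-4.00 E0.7450
G1 X15.00 Y-0.87 E0.8908
G1 X16.47 Y1.32 E1.0136
G1 X17.00 Y4.00 E1.1408
G1 X16.47 Y6.68 E1.2680
G1 X16.40 Y6.77 E1.2733
G1 X16.60 Y6.90 E1.2844
G1 X18.01 Y9.01 E1.4026
G1 X18.50 Y11.50 E1.5208
G1 X18.01 Y13.99 E1.6389
G1 X16.60 Y16.10 E1.7571
G1 X15.00 Y17.16 E1.8465
G1 X15.00 Y20.00 E1.9787
G1 X-1.00 Y20.00 E2.7237
G1 X-1.00 Y-4.00 E3.8413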